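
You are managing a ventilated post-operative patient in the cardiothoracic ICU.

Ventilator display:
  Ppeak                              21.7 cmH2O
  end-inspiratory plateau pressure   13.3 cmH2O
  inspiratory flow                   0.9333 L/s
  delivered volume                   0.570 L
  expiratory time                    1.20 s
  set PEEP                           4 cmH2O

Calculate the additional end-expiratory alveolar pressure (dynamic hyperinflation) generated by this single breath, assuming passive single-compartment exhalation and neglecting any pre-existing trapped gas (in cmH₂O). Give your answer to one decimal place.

1.1

R = (PIP − Pplat)/V̇ = (21.7 − 13.3) / 0.9333 = 8.4/0.9333 = 9.0 cmH2O·s/L.
C = Vt/(Pplat − PEEP) = 570.0 / (13.3 − 4) = 570.0/9.3 = 61.29 mL/cmH2O.
τ = R × C = 9.0 × 0.06129 L/cmH2O = 0.5516 s.
Fraction remaining = e^(−Te/τ) = e^(−1.20/0.5516) = 0.1136; trapped volume = 570.0 × 0.1136 = 64.752 mL.
Additional alveolar pressure from trapping ≈ V_trapped / C = 64.752 / 61.29 = 1.056 cmH2O.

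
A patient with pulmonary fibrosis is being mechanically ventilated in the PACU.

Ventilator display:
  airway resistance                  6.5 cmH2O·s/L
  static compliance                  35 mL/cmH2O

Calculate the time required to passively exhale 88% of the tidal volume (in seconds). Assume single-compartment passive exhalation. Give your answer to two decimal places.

τ = R × C = 6.5 × 35 mL/cmH2O = 6.5 × 0.035 L/cmH2O = 0.2275 s.
Exhaled fraction f = 1 − e^(−t/τ) → t = −τ·ln(1 − f) = −0.2275·ln(0.12) = 0.4824 s.

0.48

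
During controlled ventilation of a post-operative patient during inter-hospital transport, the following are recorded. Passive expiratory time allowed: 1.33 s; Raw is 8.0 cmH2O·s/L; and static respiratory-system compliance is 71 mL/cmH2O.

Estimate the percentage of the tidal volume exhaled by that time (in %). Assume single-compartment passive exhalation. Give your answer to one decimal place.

τ = R × C = 8.0 × 71 mL/cmH2O = 8.0 × 0.071 L/cmH2O = 0.568 s.
Passive exhalation: V(t)/V₀ = e^(−t/τ) = e^(−1.33/0.568) = 0.09618.
Fraction exhaled = 1 − 0.09618 = 0.9038 → 90.38%.

90.4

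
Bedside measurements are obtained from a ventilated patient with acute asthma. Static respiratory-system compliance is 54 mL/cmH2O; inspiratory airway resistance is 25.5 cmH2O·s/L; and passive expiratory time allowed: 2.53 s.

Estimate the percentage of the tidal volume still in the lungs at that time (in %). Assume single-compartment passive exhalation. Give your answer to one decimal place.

τ = R × C = 25.5 × 54 mL/cmH2O = 25.5 × 0.054 L/cmH2O = 1.377 s.
Passive exhalation: V(t)/V₀ = e^(−t/τ) = e^(−2.53/1.377) = 0.1592.
Fraction remaining = 0.1592 → 15.92%.

15.9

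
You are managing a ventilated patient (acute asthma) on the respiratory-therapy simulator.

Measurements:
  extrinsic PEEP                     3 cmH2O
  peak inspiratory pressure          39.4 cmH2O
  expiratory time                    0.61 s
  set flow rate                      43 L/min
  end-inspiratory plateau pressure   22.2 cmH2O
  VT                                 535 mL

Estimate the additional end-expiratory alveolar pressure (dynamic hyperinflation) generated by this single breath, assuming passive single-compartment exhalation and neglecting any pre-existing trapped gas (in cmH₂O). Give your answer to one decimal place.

7.7

Flow: 43 L/min ÷ 60 = 0.7167 L/s.
R = (PIP − Pplat)/V̇ = (39.4 − 22.2) / 0.7167 = 17.2/0.7167 = 23.999 cmH2O·s/L.
C = Vt/(Pplat − PEEP) = 535.0 / (22.2 − 3) = 535.0/19.2 = 27.865 mL/cmH2O.
τ = R × C = 23.999 × 0.02787 L/cmH2O = 0.6689 s.
Fraction remaining = e^(−Te/τ) = e^(−0.61/0.6689) = 0.4017; trapped volume = 535.0 × 0.4017 = 214.91 mL.
Additional alveolar pressure from trapping ≈ V_trapped / C = 214.91 / 27.865 = 7.713 cmH2O.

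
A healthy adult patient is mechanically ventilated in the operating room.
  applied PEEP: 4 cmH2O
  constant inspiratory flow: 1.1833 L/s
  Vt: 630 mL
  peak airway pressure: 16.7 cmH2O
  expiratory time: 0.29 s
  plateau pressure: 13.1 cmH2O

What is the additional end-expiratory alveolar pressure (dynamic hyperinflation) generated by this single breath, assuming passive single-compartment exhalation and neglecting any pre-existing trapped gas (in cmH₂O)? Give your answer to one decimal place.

2.3

R = (PIP − Pplat)/V̇ = (16.7 − 13.1) / 1.1833 = 3.6/1.1833 = 3.042 cmH2O·s/L.
C = Vt/(Pplat − PEEP) = 630.0 / (13.1 − 4) = 630.0/9.1 = 69.231 mL/cmH2O.
τ = R × C = 3.042 × 0.06923 L/cmH2O = 0.2106 s.
Fraction remaining = e^(−Te/τ) = e^(−0.29/0.2106) = 0.2523; trapped volume = 630.0 × 0.2523 = 158.95 mL.
Additional alveolar pressure from trapping ≈ V_trapped / C = 158.95 / 69.231 = 2.296 cmH2O.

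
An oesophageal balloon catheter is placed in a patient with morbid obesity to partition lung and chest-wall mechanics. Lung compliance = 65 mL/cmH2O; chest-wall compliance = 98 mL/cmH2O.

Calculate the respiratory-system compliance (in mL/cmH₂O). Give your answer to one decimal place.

39.1

Lung and chest wall are elastances in series: 1/Crs = 1/CL + 1/Ccw.
1/Crs = 1/65 + 1/98 = 0.02559.
Crs = 39.078 mL/cmH2O.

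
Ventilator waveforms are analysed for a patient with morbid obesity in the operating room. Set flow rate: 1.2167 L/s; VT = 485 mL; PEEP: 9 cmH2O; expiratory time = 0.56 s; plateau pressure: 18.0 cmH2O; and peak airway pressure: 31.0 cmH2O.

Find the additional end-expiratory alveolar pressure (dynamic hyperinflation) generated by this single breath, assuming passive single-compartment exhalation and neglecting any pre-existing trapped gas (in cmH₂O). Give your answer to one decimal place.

3.4

R = (PIP − Pplat)/V̇ = (31.0 − 18.0) / 1.2167 = 13.0/1.2167 = 10.685 cmH2O·s/L.
C = Vt/(Pplat − PEEP) = 485.0 / (18.0 − 9) = 485.0/9.0 = 53.889 mL/cmH2O.
τ = R × C = 10.685 × 0.05389 L/cmH2O = 0.5758 s.
Fraction remaining = e^(−Te/τ) = e^(−0.56/0.5758) = 0.3781; trapped volume = 485.0 × 0.3781 = 183.38 mL.
Additional alveolar pressure from trapping ≈ V_trapped / C = 183.38 / 53.889 = 3.403 cmH2O.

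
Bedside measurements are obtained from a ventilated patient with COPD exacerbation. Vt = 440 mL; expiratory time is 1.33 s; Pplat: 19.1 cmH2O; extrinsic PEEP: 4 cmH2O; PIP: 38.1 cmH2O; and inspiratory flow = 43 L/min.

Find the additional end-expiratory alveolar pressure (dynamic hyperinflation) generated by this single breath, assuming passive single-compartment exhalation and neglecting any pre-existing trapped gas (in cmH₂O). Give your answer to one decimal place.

2.7

Flow: 43 L/min ÷ 60 = 0.7167 L/s.
R = (PIP − Pplat)/V̇ = (38.1 − 19.1) / 0.7167 = 19.0/0.7167 = 26.51 cmH2O·s/L.
C = Vt/(Pplat − PEEP) = 440.0 / (19.1 − 4) = 440.0/15.1 = 29.139 mL/cmH2O.
τ = R × C = 26.51 × 0.02914 L/cmH2O = 0.7725 s.
Fraction remaining = e^(−Te/τ) = e^(−1.33/0.7725) = 0.1788; trapped volume = 440.0 × 0.1788 = 78.672 mL.
Additional alveolar pressure from trapping ≈ V_trapped / C = 78.672 / 29.139 = 2.7 cmH2O.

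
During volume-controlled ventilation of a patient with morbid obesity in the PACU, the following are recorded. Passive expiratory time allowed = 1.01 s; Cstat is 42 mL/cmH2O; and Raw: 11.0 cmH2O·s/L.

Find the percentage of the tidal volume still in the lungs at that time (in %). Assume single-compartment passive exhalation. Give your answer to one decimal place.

τ = R × C = 11.0 × 42 mL/cmH2O = 11.0 × 0.042 L/cmH2O = 0.462 s.
Passive exhalation: V(t)/V₀ = e^(−t/τ) = e^(−1.01/0.462) = 0.1123.
Fraction remaining = 0.1123 → 11.23%.

11.2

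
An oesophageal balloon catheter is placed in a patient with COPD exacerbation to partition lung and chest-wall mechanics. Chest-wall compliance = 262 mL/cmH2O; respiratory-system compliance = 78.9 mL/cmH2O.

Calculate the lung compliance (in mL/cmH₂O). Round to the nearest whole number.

1/CL = 1/Crs − 1/Ccw.
1/CL = 1/78.9 − 1/262 = 0.008857.
CL = 112.91 mL/cmH2O.

113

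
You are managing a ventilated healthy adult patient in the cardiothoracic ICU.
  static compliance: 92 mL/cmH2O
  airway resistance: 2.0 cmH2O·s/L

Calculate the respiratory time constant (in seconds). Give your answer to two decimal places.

0.18

τ = R × C = 2.0 × 92 mL/cmH2O = 2.0 × 0.092 L/cmH2O = 0.184 s.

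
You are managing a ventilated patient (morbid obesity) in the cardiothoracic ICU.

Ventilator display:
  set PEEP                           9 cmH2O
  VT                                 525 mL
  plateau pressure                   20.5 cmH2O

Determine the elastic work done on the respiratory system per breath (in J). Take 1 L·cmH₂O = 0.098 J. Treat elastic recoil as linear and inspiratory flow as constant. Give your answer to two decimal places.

0.30

Elastic work ≈ ½ × (Pplat − PEEP) × Vt = 0.5 × (20.5 − 9) × 0.525 L = 0.5 × 11.5 × 0.525 = 3.019 L·cmH2O.
× 0.098 J/(L·cmH2O) → 0.2959 J.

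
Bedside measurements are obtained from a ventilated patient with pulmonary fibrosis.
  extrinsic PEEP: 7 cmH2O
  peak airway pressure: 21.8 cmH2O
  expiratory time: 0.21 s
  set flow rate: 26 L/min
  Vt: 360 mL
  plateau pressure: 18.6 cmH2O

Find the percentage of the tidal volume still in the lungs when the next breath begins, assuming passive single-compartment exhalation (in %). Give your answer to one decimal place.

Flow: 26 L/min ÷ 60 = 0.4333 L/s.
R = (PIP − Pplat)/V̇ = (21.8 − 18.6) / 0.4333 = 3.2/0.4333 = 7.385 cmH2O·s/L.
C = Vt/(Pplat − PEEP) = 360.0 / (18.6 − 7) = 360.0/11.6 = 31.034 mL/cmH2O.
τ = R × C = 7.385 × 0.03103 L/cmH2O = 0.2292 s.
Fraction remaining at end-expiration = e^(−Te/τ) = e^(−0.21/0.2292) = 0.4 → 40.0%.

40.0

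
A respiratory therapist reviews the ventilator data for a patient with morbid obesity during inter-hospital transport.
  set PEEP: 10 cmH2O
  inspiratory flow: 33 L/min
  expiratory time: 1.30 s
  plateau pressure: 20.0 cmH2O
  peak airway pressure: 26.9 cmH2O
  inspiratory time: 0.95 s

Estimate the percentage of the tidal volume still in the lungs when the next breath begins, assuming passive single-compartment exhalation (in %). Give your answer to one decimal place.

Flow: 33 L/min ÷ 60 = 0.55 L/s.
Vt = flow × Ti = 0.55 L/s × 0.95 s × 1000 mL/L = 522.5 mL.
R = (PIP − Pplat)/V̇ = (26.9 − 20.0) / 0.55 = 6.9/0.55 = 12.545 cmH2O·s/L.
C = Vt/(Pplat − PEEP) = 522.5 / (20.0 − 10) = 522.5/10.0 = 52.25 mL/cmH2O.
τ = R × C = 12.545 × 0.05225 L/cmH2O = 0.6555 s.
Fraction remaining at end-expiration = e^(−Te/τ) = e^(−1.30/0.6555) = 0.1376 → 13.76%.

13.8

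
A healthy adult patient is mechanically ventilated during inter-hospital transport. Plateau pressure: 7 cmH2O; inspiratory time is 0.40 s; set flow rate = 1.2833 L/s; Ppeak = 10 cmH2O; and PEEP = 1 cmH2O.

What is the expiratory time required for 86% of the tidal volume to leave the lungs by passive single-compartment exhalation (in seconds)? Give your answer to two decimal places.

0.39

Vt = flow × Ti = 1.2833 L/s × 0.40 s × 1000 mL/L = 513.32 mL.
R = (PIP − Pplat)/V̇ = (10 − 7) / 1.2833 = 3.0/1.2833 = 2.338 cmH2O·s/L.
C = Vt/(Pplat − PEEP) = 513.32 / (7 − 1) = 513.32/6.0 = 85.553 mL/cmH2O.
τ = R × C = 2.338 × 0.08555 L/cmH2O = 0.2 s.
t = −τ·ln(1 − 0.86) = −0.2·ln(0.14) = 0.3932 s.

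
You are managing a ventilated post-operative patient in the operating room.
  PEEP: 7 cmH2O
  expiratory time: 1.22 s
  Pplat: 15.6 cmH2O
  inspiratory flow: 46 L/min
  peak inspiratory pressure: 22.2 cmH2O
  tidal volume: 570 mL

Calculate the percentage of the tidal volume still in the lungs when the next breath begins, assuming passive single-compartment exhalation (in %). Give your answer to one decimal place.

11.8

Flow: 46 L/min ÷ 60 = 0.7667 L/s.
R = (PIP − Pplat)/V̇ = (22.2 − 15.6) / 0.7667 = 6.6/0.7667 = 8.608 cmH2O·s/L.
C = Vt/(Pplat − PEEP) = 570.0 / (15.6 − 7) = 570.0/8.6 = 66.279 mL/cmH2O.
τ = R × C = 8.608 × 0.06628 L/cmH2O = 0.5705 s.
Fraction remaining at end-expiration = e^(−Te/τ) = e^(−1.22/0.5705) = 0.1178 → 11.78%.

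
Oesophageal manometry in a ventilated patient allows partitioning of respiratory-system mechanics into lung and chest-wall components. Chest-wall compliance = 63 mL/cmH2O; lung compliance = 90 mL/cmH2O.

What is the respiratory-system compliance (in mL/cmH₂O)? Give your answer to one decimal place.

37.1

Lung and chest wall are elastances in series: 1/Crs = 1/CL + 1/Ccw.
1/Crs = 1/90 + 1/63 = 0.02698.
Crs = 37.064 mL/cmH2O.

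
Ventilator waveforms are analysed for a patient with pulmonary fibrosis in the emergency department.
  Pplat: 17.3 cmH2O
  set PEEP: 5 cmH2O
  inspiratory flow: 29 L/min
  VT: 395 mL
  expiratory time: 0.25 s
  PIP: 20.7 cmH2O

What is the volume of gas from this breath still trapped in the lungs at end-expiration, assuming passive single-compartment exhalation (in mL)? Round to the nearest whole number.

131

Flow: 29 L/min ÷ 60 = 0.4833 L/s.
R = (PIP − Pplat)/V̇ = (20.7 − 17.3) / 0.4833 = 3.4/0.4833 = 7.035 cmH2O·s/L.
C = Vt/(Pplat − PEEP) = 395.0 / (17.3 − 5) = 395.0/12.3 = 32.114 mL/cmH2O.
τ = R × C = 7.035 × 0.03211 L/cmH2O = 0.2259 s.
Fraction remaining = e^(−Te/τ) = e^(−0.25/0.2259) = 0.3307.
Trapped volume = 395.0 × 0.3307 = 130.63 mL.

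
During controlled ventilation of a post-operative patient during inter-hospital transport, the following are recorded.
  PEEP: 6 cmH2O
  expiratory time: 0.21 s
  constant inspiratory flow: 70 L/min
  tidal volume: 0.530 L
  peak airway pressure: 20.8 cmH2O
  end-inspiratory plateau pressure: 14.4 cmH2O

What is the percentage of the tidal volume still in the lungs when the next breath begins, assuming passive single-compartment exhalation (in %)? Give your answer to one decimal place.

Flow: 70 L/min ÷ 60 = 1.1667 L/s.
R = (PIP − Pplat)/V̇ = (20.8 − 14.4) / 1.1667 = 6.4/1.1667 = 5.486 cmH2O·s/L.
C = Vt/(Pplat − PEEP) = 530.0 / (14.4 − 6) = 530.0/8.4 = 63.095 mL/cmH2O.
τ = R × C = 5.486 × 0.0631 L/cmH2O = 0.3462 s.
Fraction remaining at end-expiration = e^(−Te/τ) = e^(−0.21/0.3462) = 0.5452 → 54.52%.

54.5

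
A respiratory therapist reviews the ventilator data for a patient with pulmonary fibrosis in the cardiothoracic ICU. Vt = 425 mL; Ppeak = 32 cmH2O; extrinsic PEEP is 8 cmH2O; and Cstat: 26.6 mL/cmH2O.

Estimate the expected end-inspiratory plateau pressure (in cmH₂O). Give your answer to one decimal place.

Pplat = PEEP + Vt / Cstat = 8 + 425 / 26.6 = 8 + 15.977 = 23.977 cmH2O.

24.0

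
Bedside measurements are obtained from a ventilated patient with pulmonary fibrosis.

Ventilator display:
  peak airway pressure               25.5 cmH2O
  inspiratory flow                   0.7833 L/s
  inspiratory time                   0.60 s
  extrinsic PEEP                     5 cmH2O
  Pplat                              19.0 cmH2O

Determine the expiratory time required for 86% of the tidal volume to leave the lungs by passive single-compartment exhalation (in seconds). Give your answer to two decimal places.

0.55

Vt = flow × Ti = 0.7833 L/s × 0.60 s × 1000 mL/L = 469.98 mL.
R = (PIP − Pplat)/V̇ = (25.5 − 19.0) / 0.7833 = 6.5/0.7833 = 8.298 cmH2O·s/L.
C = Vt/(Pplat − PEEP) = 469.98 / (19.0 − 5) = 469.98/14.0 = 33.57 mL/cmH2O.
τ = R × C = 8.298 × 0.03357 L/cmH2O = 0.2786 s.
t = −τ·ln(1 − 0.86) = −0.2786·ln(0.14) = 0.5478 s.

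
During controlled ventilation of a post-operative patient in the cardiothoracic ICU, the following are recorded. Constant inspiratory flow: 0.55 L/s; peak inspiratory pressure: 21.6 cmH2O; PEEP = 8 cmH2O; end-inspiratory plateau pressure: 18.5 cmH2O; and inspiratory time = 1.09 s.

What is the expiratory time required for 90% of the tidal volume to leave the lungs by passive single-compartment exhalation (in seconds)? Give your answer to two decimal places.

Vt = flow × Ti = 0.55 L/s × 1.09 s × 1000 mL/L = 599.5 mL.
R = (PIP − Pplat)/V̇ = (21.6 − 18.5) / 0.55 = 3.1/0.55 = 5.636 cmH2O·s/L.
C = Vt/(Pplat − PEEP) = 599.5 / (18.5 − 8) = 599.5/10.5 = 57.095 mL/cmH2O.
τ = R × C = 5.636 × 0.0571 L/cmH2O = 0.3218 s.
t = −τ·ln(1 − 0.90) = −0.3218·ln(0.1) = 0.741 s.

0.74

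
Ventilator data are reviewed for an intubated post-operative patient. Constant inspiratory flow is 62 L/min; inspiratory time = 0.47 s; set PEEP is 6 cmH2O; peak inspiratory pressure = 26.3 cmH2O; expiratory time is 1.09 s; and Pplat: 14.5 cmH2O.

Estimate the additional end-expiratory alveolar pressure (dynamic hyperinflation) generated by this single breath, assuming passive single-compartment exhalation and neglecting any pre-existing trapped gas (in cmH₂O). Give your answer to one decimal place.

1.6

Flow: 62 L/min ÷ 60 = 1.0333 L/s.
Vt = flow × Ti = 1.0333 L/s × 0.47 s × 1000 mL/L = 485.65 mL.
R = (PIP − Pplat)/V̇ = (26.3 − 14.5) / 1.0333 = 11.8/1.0333 = 11.42 cmH2O·s/L.
C = Vt/(Pplat − PEEP) = 485.65 / (14.5 − 6) = 485.65/8.5 = 57.135 mL/cmH2O.
τ = R × C = 11.42 × 0.05714 L/cmH2O = 0.6525 s.
Fraction remaining = e^(−Te/τ) = e^(−1.09/0.6525) = 0.1882; trapped volume = 485.65 × 0.1882 = 91.399 mL.
Additional alveolar pressure from trapping ≈ V_trapped / C = 91.399 / 57.135 = 1.6 cmH2O.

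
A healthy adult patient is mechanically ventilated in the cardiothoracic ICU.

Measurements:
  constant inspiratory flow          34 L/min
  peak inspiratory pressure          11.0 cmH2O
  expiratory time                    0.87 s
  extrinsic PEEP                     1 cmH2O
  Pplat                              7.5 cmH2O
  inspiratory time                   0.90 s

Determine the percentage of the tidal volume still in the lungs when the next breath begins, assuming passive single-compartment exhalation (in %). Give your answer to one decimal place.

Flow: 34 L/min ÷ 60 = 0.5667 L/s.
Vt = flow × Ti = 0.5667 L/s × 0.90 s × 1000 mL/L = 510.03 mL.
R = (PIP − Pplat)/V̇ = (11.0 − 7.5) / 0.5667 = 3.5/0.5667 = 6.176 cmH2O·s/L.
C = Vt/(Pplat − PEEP) = 510.03 / (7.5 − 1) = 510.03/6.5 = 78.466 mL/cmH2O.
τ = R × C = 6.176 × 0.07847 L/cmH2O = 0.4846 s.
Fraction remaining at end-expiration = e^(−Te/τ) = e^(−0.87/0.4846) = 0.1661 → 16.61%.

16.6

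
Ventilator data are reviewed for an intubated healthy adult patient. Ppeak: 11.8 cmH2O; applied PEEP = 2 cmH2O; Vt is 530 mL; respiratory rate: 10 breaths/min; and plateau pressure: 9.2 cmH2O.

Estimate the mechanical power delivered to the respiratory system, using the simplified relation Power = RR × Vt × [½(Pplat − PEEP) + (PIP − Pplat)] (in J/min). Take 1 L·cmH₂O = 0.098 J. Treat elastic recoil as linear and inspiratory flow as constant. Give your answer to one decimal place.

Per-breath work = Vt × [½(Pplat−PEEP) + (PIP−Pplat)] = 0.530 × [0.5×7.2 + 2.6] = 0.530 × 6.2 = 3.286 L·cmH2O.
Power = 10 × 3.286 = 32.86 L·cmH2O/min.
× 0.098 J/(L·cmH2O) → 3.22 J/min.

3.2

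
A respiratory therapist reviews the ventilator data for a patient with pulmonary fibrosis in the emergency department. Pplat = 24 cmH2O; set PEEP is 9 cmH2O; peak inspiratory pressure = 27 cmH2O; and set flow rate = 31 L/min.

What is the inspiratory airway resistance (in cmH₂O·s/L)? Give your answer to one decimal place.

5.8

Flow: 31 L/min ÷ 60 = 0.5167 L/s.
Raw = (PIP − Pplat) / flow = (27 − 24) / 0.5167 = 3.0 / 0.5167 = 5.806 cmH2O·s/L.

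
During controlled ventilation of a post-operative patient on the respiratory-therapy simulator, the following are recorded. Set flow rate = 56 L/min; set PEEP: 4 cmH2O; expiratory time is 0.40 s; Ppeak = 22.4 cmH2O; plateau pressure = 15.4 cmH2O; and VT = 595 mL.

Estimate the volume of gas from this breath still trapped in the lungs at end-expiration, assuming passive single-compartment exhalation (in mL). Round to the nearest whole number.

Flow: 56 L/min ÷ 60 = 0.9333 L/s.
R = (PIP − Pplat)/V̇ = (22.4 − 15.4) / 0.9333 = 7.0/0.9333 = 7.5 cmH2O·s/L.
C = Vt/(Pplat − PEEP) = 595.0 / (15.4 − 4) = 595.0/11.4 = 52.193 mL/cmH2O.
τ = R × C = 7.5 × 0.05219 L/cmH2O = 0.3914 s.
Fraction remaining = e^(−Te/τ) = e^(−0.40/0.3914) = 0.3599.
Trapped volume = 595.0 × 0.3599 = 214.14 mL.

214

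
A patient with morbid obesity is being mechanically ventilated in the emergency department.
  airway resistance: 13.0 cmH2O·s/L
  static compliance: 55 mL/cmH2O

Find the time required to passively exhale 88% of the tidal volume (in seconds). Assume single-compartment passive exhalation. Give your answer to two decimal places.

τ = R × C = 13.0 × 55 mL/cmH2O = 13.0 × 0.055 L/cmH2O = 0.715 s.
Exhaled fraction f = 1 − e^(−t/τ) → t = −τ·ln(1 − f) = −0.715·ln(0.12) = 1.516 s.

1.52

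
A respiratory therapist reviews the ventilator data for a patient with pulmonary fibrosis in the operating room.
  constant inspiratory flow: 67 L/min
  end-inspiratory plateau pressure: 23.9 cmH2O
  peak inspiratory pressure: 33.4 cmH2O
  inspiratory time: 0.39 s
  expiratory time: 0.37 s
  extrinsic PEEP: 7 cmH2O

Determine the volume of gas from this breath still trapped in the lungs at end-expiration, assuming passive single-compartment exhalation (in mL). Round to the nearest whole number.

Flow: 67 L/min ÷ 60 = 1.1167 L/s.
Vt = flow × Ti = 1.1167 L/s × 0.39 s × 1000 mL/L = 435.51 mL.
R = (PIP − Pplat)/V̇ = (33.4 − 23.9) / 1.1167 = 9.5/1.1167 = 8.507 cmH2O·s/L.
C = Vt/(Pplat − PEEP) = 435.51 / (23.9 − 7) = 435.51/16.9 = 25.77 mL/cmH2O.
τ = R × C = 8.507 × 0.02577 L/cmH2O = 0.2192 s.
Fraction remaining = e^(−Te/τ) = e^(−0.37/0.2192) = 0.1849.
Trapped volume = 435.51 × 0.1849 = 80.526 mL.

81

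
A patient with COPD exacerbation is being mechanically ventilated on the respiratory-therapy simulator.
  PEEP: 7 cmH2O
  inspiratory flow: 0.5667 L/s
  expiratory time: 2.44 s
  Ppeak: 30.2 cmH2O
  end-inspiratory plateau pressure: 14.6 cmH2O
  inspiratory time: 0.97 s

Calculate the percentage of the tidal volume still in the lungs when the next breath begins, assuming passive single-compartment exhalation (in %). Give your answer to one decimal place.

Vt = flow × Ti = 0.5667 L/s × 0.97 s × 1000 mL/L = 549.7 mL.
R = (PIP − Pplat)/V̇ = (30.2 − 14.6) / 0.5667 = 15.6/0.5667 = 27.528 cmH2O·s/L.
C = Vt/(Pplat − PEEP) = 549.7 / (14.6 − 7) = 549.7/7.6 = 72.329 mL/cmH2O.
τ = R × C = 27.528 × 0.07233 L/cmH2O = 1.991 s.
Fraction remaining at end-expiration = e^(−Te/τ) = e^(−2.44/1.991) = 0.2936 → 29.36%.

29.4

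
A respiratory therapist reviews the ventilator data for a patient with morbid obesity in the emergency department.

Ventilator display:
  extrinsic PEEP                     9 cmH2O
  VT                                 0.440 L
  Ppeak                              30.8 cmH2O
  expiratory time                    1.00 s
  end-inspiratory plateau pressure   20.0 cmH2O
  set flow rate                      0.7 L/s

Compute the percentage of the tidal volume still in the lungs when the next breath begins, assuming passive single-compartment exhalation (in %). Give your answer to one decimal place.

19.8

R = (PIP − Pplat)/V̇ = (30.8 − 20.0) / 0.7 = 10.8/0.7 = 15.429 cmH2O·s/L.
C = Vt/(Pplat − PEEP) = 440.0 / (20.0 − 9) = 440.0/11.0 = 40.0 mL/cmH2O.
τ = R × C = 15.429 × 0.04 L/cmH2O = 0.6172 s.
Fraction remaining at end-expiration = e^(−Te/τ) = e^(−1.00/0.6172) = 0.1979 → 19.79%.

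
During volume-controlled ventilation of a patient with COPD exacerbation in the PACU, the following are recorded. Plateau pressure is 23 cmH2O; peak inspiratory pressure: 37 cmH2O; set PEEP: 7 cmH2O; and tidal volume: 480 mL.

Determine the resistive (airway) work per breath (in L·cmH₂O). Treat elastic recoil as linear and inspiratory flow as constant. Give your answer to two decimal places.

With constant inspiratory flow the resistive pressure is constant at PIP − Pplat = 37 − 23 = 14.0 cmH2O, so resistive work = 14.0 × 0.480 = 6.72 L·cmH2O.

6.72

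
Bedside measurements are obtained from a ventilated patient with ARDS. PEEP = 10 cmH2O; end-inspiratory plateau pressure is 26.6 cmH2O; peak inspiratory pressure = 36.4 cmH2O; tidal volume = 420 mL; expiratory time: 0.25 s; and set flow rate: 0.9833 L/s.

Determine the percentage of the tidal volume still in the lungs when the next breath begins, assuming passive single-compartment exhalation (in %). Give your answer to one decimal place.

37.1

R = (PIP − Pplat)/V̇ = (36.4 − 26.6) / 0.9833 = 9.8/0.9833 = 9.966 cmH2O·s/L.
C = Vt/(Pplat − PEEP) = 420.0 / (26.6 − 10) = 420.0/16.6 = 25.301 mL/cmH2O.
τ = R × C = 9.966 × 0.0253 L/cmH2O = 0.2521 s.
Fraction remaining at end-expiration = e^(−Te/τ) = e^(−0.25/0.2521) = 0.371 → 37.1%.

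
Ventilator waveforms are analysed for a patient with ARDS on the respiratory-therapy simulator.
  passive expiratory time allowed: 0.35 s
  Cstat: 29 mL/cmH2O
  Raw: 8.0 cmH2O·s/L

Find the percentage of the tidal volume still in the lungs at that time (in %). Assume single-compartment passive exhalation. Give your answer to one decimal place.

22.1

τ = R × C = 8.0 × 29 mL/cmH2O = 8.0 × 0.029 L/cmH2O = 0.232 s.
Passive exhalation: V(t)/V₀ = e^(−t/τ) = e^(−0.35/0.232) = 0.2212.
Fraction remaining = 0.2212 → 22.12%.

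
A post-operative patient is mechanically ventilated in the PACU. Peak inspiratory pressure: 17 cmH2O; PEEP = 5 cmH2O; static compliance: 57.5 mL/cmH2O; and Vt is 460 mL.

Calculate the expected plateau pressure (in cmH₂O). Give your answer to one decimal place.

Pplat = PEEP + Vt / Cstat = 5 + 460 / 57.5 = 5 + 8.0 = 13.0 cmH2O.

13.0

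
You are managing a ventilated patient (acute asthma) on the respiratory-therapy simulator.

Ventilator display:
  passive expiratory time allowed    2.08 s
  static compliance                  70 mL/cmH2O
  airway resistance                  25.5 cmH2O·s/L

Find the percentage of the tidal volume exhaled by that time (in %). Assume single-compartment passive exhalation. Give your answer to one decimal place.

68.8

τ = R × C = 25.5 × 70 mL/cmH2O = 25.5 × 0.070 L/cmH2O = 1.785 s.
Passive exhalation: V(t)/V₀ = e^(−t/τ) = e^(−2.08/1.785) = 0.3118.
Fraction exhaled = 1 − 0.3118 = 0.6882 → 68.82%.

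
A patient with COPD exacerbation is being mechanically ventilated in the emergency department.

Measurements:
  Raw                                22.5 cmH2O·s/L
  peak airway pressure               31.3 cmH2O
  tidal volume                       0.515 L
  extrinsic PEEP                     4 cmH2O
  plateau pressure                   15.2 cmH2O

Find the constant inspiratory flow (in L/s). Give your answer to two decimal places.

flow = (PIP − Pplat) / Raw = 16.1 / 22.5 = 0.7156 L/s.

0.72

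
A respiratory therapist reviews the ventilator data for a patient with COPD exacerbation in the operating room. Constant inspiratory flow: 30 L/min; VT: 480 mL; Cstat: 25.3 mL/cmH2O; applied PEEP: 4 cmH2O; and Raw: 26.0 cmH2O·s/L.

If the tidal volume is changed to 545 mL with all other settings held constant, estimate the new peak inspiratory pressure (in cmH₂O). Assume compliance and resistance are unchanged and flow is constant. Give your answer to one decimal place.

38.5

Flow: 30 L/min ÷ 60 = 0.5 L/s.
PIP = Vt/C + R·V̇ + PEEP (constant-flow equation of motion).
Only the elastic term changes: ΔPIP = ΔVt / C = (545 − 480) / 25.3 = 2.569 cmH2O.
Original PIP = 480/25.3 + 26.0×0.5 + 4 = 35.972 cmH2O; new PIP = 35.972 + (2.569) = 38.541 cmH2O.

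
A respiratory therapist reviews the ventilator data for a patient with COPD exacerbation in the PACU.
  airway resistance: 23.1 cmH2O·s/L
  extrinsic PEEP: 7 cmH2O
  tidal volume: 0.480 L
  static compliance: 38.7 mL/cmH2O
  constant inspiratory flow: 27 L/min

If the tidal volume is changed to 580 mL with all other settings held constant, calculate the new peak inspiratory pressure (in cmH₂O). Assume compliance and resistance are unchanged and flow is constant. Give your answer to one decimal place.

32.4

Flow: 27 L/min ÷ 60 = 0.45 L/s.
PIP = Vt/C + R·V̇ + PEEP (constant-flow equation of motion).
Only the elastic term changes: ΔPIP = ΔVt / C = (580 − 480) / 38.7 = 2.584 cmH2O.
Original PIP = 480/38.7 + 23.1×0.45 + 7 = 29.798 cmH2O; new PIP = 29.798 + (2.584) = 32.382 cmH2O.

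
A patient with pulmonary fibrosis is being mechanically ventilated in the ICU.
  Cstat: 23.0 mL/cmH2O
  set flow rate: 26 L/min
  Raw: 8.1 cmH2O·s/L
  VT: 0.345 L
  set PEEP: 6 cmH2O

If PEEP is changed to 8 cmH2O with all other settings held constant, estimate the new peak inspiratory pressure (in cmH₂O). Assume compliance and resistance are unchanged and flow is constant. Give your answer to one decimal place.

26.5

Flow: 26 L/min ÷ 60 = 0.4333 L/s.
PIP = Vt/C + R·V̇ + PEEP (constant-flow equation of motion).
Only the baseline term changes: ΔPIP = ΔPEEP = 8 − 6 = 2.0 cmH2O.
Original PIP = 345/23.0 + 8.1×0.4333 + 6 = 24.51 cmH2O; new PIP = 24.51 + (2.0) = 26.51 cmH2O.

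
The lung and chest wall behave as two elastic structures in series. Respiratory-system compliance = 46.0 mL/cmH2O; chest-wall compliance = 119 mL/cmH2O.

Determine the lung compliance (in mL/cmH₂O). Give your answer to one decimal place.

1/CL = 1/Crs − 1/Ccw.
1/CL = 1/46.0 − 1/119 = 0.01334.
CL = 74.963 mL/cmH2O.

75.0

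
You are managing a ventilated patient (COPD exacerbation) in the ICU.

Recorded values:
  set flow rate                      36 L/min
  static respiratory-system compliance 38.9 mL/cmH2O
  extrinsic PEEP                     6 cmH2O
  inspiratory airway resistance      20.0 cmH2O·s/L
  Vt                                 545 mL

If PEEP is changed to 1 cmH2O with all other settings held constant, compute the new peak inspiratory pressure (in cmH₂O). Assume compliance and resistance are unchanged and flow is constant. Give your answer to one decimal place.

Flow: 36 L/min ÷ 60 = 0.6 L/s.
PIP = Vt/C + R·V̇ + PEEP (constant-flow equation of motion).
Only the baseline term changes: ΔPIP = ΔPEEP = 1 − 6 = -5.0 cmH2O.
Original PIP = 545/38.9 + 20.0×0.6 + 6 = 32.01 cmH2O; new PIP = 32.01 + (-5.0) = 27.01 cmH2O.

27.0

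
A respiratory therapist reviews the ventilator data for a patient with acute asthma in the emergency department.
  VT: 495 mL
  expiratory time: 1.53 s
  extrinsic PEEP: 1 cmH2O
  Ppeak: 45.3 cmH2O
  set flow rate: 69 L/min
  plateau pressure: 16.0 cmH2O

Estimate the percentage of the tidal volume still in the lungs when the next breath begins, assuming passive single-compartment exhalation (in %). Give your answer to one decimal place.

Flow: 69 L/min ÷ 60 = 1.15 L/s.
R = (PIP − Pplat)/V̇ = (45.3 − 16.0) / 1.15 = 29.3/1.15 = 25.478 cmH2O·s/L.
C = Vt/(Pplat − PEEP) = 495.0 / (16.0 − 1) = 495.0/15.0 = 33.0 mL/cmH2O.
τ = R × C = 25.478 × 0.033 L/cmH2O = 0.8408 s.
Fraction remaining at end-expiration = e^(−Te/τ) = e^(−1.53/0.8408) = 0.1621 → 16.21%.

16.2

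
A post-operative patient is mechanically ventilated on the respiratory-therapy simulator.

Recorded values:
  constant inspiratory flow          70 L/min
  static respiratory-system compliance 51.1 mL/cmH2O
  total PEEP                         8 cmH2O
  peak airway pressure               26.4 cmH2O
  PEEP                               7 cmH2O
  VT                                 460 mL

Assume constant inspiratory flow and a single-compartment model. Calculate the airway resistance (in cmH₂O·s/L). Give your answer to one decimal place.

Flow: 70 L/min ÷ 60 = 1.1667 L/s.
Total PEEP = 8 cmH2O (set 7 + intrinsic 1); this is the baseline alveolar pressure.
Equation of motion (constant flow): PIP = Vt/C + R·V̇ + PEEP.
R·V̇ = PIP − Vt/C − PEEP = 26.4 − 460/51.1 − 8 = 26.4 − 9.002 − 8 = 9.398 cmH2O.
R = 9.398 / 1.1667 = 8.055 cmH2O·s/L.

8.1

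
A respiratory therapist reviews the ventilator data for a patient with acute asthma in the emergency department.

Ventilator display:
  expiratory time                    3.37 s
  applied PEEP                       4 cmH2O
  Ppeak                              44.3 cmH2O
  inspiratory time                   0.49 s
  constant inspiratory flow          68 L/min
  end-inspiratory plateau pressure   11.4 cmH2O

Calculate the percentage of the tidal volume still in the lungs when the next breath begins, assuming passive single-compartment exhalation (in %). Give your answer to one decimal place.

21.3

Flow: 68 L/min ÷ 60 = 1.1333 L/s.
Vt = flow × Ti = 1.1333 L/s × 0.49 s × 1000 mL/L = 555.32 mL.
R = (PIP − Pplat)/V̇ = (44.3 − 11.4) / 1.1333 = 32.9/1.1333 = 29.03 cmH2O·s/L.
C = Vt/(Pplat − PEEP) = 555.32 / (11.4 − 4) = 555.32/7.4 = 75.043 mL/cmH2O.
τ = R × C = 29.03 × 0.07504 L/cmH2O = 2.178 s.
Fraction remaining at end-expiration = e^(−Te/τ) = e^(−3.37/2.178) = 0.2128 → 21.28%.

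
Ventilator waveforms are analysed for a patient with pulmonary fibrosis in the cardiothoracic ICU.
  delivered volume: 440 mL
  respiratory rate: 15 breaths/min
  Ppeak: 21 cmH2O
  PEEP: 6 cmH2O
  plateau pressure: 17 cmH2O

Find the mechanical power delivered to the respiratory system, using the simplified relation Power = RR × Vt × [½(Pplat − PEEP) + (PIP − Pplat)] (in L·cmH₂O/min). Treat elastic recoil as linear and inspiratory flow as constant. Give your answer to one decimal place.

Per-breath work = Vt × [½(Pplat−PEEP) + (PIP−Pplat)] = 0.440 × [0.5×11.0 + 4.0] = 0.440 × 9.5 = 4.18 L·cmH2O.
Power = 15 × 4.18 = 62.7 L·cmH2O/min.

62.7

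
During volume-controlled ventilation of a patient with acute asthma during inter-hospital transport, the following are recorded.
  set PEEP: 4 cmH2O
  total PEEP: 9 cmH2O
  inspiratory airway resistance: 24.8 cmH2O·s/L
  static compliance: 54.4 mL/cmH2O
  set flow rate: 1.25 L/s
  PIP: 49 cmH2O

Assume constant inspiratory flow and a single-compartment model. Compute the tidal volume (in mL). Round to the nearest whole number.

490

Total PEEP = 9 cmH2O (set 4 + intrinsic 5); this is the baseline alveolar pressure.
Equation of motion (constant flow): PIP = Vt/C + R·V̇ + PEEP.
Vt/C = PIP − R·V̇ − PEEP = 49 − 31.0 − 9 = 9.0 cmH2O.
Vt = C × 9.0 = 54.4 × 9.0 = 489.6 mL.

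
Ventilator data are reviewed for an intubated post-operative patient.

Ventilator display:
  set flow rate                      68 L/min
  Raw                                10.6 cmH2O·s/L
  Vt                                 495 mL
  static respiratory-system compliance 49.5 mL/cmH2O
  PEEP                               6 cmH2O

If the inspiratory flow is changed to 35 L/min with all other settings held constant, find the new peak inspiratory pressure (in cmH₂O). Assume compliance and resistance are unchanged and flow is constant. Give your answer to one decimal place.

22.2

Flow: 68 L/min ÷ 60 = 1.1333 L/s.
New flow: 35 L/min ÷ 60 = 0.5833 L/s.
PIP = Vt/C + R·V̇ + PEEP (constant-flow equation of motion).
Only the resistive term changes: ΔPIP = R × ΔV̇ = 10.6 × (0.5833 − 1.1333) = 10.6 × -0.55 = -5.83 cmH2O.
Original PIP = 495/49.5 + 10.6×1.1333 + 6 = 28.013 cmH2O; new PIP = 28.013 + (-5.83) = 22.183 cmH2O.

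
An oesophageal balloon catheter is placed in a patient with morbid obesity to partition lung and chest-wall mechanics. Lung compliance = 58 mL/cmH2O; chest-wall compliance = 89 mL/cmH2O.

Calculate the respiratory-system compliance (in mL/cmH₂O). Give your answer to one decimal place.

Lung and chest wall are elastances in series: 1/Crs = 1/CL + 1/Ccw.
1/Crs = 1/58 + 1/89 = 0.02848.
Crs = 35.112 mL/cmH2O.

35.1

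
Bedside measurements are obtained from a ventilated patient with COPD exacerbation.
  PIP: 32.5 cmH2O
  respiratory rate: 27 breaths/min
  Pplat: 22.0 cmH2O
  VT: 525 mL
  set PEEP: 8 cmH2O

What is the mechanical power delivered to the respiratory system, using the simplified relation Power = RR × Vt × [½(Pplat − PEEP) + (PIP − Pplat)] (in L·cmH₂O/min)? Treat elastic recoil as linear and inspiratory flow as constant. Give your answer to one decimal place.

Per-breath work = Vt × [½(Pplat−PEEP) + (PIP−Pplat)] = 0.525 × [0.5×14.0 + 10.5] = 0.525 × 17.5 = 9.188 L·cmH2O.
Power = 27 × 9.188 = 248.08 L·cmH2O/min.

248.1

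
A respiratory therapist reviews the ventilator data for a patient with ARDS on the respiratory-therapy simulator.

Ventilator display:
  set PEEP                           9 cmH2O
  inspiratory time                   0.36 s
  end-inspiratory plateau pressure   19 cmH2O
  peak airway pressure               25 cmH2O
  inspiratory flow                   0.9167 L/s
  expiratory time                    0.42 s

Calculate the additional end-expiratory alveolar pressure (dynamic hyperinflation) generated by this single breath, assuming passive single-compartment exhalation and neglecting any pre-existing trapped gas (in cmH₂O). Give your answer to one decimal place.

1.4

Vt = flow × Ti = 0.9167 L/s × 0.36 s × 1000 mL/L = 330.01 mL.
R = (PIP − Pplat)/V̇ = (25 − 19) / 0.9167 = 6.0/0.9167 = 6.545 cmH2O·s/L.
C = Vt/(Pplat − PEEP) = 330.01 / (19 − 9) = 330.01/10.0 = 33.001 mL/cmH2O.
τ = R × C = 6.545 × 0.033 L/cmH2O = 0.216 s.
Fraction remaining = e^(−Te/τ) = e^(−0.42/0.216) = 0.1431; trapped volume = 330.01 × 0.1431 = 47.224 mL.
Additional alveolar pressure from trapping ≈ V_trapped / C = 47.224 / 33.001 = 1.431 cmH2O.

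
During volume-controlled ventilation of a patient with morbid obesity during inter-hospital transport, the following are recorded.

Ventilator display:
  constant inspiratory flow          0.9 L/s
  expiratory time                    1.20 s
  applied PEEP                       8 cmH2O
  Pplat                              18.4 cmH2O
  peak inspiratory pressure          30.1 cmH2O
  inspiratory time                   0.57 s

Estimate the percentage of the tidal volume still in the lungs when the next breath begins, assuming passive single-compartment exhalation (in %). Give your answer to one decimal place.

15.4

Vt = flow × Ti = 0.9 L/s × 0.57 s × 1000 mL/L = 513.0 mL.
R = (PIP − Pplat)/V̇ = (30.1 − 18.4) / 0.9 = 11.7/0.9 = 13.0 cmH2O·s/L.
C = Vt/(Pplat − PEEP) = 513.0 / (18.4 − 8) = 513.0/10.4 = 49.327 mL/cmH2O.
τ = R × C = 13.0 × 0.04933 L/cmH2O = 0.6413 s.
Fraction remaining at end-expiration = e^(−Te/τ) = e^(−1.20/0.6413) = 0.1539 → 15.39%.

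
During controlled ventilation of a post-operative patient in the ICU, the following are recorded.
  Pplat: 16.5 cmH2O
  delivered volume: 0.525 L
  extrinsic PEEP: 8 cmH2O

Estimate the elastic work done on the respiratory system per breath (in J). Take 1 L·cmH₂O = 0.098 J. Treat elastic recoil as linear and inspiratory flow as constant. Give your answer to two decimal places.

0.22

Elastic work ≈ ½ × (Pplat − PEEP) × Vt = 0.5 × (16.5 − 8) × 0.525 L = 0.5 × 8.5 × 0.525 = 2.231 L·cmH2O.
× 0.098 J/(L·cmH2O) → 0.2186 J.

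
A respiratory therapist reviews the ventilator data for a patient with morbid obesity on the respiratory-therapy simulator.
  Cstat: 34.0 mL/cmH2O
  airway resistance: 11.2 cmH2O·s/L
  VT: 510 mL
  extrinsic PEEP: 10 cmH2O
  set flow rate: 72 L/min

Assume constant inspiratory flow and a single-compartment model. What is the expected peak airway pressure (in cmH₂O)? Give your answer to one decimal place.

Flow: 72 L/min ÷ 60 = 1.2 L/s.
Equation of motion (constant flow): PIP = Vt/C + R·V̇ + PEEP.
PIP = 510/34.0 + 11.2×1.2 + 10 = 15.0 + 13.44 + 10 = 38.44 cmH2O.

38.4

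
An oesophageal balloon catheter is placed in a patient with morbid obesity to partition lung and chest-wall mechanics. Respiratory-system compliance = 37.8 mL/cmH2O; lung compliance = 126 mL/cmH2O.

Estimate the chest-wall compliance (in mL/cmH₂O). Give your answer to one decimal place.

54.0

1/Ccw = 1/Crs − 1/CL.
1/Ccw = 1/37.8 − 1/126 = 0.01852.
Ccw = 53.996 mL/cmH2O.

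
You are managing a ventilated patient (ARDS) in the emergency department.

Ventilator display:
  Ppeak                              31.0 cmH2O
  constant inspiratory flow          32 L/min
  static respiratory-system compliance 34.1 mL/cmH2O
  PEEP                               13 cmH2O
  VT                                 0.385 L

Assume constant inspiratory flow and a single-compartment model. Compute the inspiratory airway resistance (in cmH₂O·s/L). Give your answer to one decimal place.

12.6

Flow: 32 L/min ÷ 60 = 0.5333 L/s.
Equation of motion (constant flow): PIP = Vt/C + R·V̇ + PEEP.
R·V̇ = PIP − Vt/C − PEEP = 31.0 − 385/34.1 − 13 = 31.0 − 11.29 − 13 = 6.71 cmH2O.
R = 6.71 / 0.5333 = 12.582 cmH2O·s/L.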